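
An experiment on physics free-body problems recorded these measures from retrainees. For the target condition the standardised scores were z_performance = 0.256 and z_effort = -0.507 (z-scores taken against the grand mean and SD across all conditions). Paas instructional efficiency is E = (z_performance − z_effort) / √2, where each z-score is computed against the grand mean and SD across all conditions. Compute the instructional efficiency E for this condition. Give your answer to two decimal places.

z_P − z_E = 0.256 − (-0.507) = 0.7630.
E = 0.7630 / √2 = 0.7630 / 1.41421 = 0.5395 ≈ 0.54.

0.54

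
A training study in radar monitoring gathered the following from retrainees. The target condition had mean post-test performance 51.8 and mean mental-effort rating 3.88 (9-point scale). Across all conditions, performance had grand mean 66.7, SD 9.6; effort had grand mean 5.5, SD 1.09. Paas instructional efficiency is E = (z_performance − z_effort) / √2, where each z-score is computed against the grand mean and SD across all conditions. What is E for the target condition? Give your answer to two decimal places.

-0.05

z_performance = (51.8 − 66.7) / 9.6 = -14.9000 / 9.6 = -1.5521.
z_effort = (3.88 − 5.5) / 1.09 = -1.6200 / 1.09 = -1.4862.
z_P − z_E = -1.5521 − (-1.4862) = -0.0659.
E = -0.0659 / √2 = -0.0659 / 1.41421 = -0.0466 ≈ -0.05.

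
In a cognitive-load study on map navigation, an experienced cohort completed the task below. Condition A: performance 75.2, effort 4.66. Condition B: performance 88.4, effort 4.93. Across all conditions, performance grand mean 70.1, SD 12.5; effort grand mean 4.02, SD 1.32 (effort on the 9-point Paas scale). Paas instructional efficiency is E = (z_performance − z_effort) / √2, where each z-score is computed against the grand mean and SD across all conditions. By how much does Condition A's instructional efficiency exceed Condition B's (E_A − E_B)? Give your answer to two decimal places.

Condition A: z_P = (75.2 − 70.1)/12.5 = 0.4080; z_E = (4.66 − 4.02)/1.32 = 0.4848; E_A = (0.4080 − 0.4848)/√2 = -0.0543.
Condition B: z_P = (88.4 − 70.1)/12.5 = 1.4640; z_E = (4.93 − 4.02)/1.32 = 0.6894; E_B = (1.4640 − 0.6894)/√2 = 0.5477.
E_A − E_B = -0.0543 − 0.5477 = -0.6020 ≈ -0.60.

-0.60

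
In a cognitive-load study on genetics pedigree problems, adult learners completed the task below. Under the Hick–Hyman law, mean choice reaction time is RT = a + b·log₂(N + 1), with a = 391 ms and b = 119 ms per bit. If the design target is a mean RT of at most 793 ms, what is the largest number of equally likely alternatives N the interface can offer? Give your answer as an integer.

9

Set 391 + 119·log₂(N + 1) ≤ 793.
log₂(N + 1) ≤ (793 − 391) / 119 = 3.3782.
N + 1 ≤ 2^3.3782 = 10.3978.
N ≤ 9.3978, so the largest integer N is 9.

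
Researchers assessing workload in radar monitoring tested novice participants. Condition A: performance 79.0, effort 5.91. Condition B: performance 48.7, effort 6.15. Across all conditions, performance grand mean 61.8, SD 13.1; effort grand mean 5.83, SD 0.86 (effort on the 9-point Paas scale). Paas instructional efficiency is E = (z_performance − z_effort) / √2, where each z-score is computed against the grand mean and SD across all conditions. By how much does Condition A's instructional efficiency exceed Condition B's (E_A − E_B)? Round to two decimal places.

Condition A: z_P = (79.0 − 61.8)/13.1 = 1.3130; z_E = (5.91 − 5.83)/0.86 = 0.0930; E_A = (1.3130 − 0.0930)/√2 = 0.8627.
Condition B: z_P = (48.7 − 61.8)/13.1 = -1.0000; z_E = (6.15 − 5.83)/0.86 = 0.3721; E_B = (-1.0000 − 0.3721)/√2 = -0.9702.
E_A − E_B = 0.8627 − (-0.9702) = 1.8329 ≈ 1.83.

1.83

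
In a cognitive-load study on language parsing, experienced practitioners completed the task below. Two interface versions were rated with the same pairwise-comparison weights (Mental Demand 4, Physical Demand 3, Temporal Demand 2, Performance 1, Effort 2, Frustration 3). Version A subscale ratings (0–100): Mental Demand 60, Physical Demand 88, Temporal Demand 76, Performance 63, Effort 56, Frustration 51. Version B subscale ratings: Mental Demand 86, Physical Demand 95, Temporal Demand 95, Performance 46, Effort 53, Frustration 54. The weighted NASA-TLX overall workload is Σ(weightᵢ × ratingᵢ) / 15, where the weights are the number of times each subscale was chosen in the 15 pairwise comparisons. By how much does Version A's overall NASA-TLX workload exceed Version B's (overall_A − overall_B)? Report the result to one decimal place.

-9.9

Version A weighted sum = 4·60 + 3·88 + 2·76 + 1·63 + 2·56 + 3·51 = 240 + 264 + 152 + 63 + 112 + 153 = 984; overall_A = 984/15 = 65.6000.
Version B weighted sum = 4·86 + 3·95 + 2·95 + 1·46 + 2·53 + 3·54 = 344 + 285 + 190 + 46 + 106 + 162 = 1133; overall_B = 1133/15 = 75.5333.
Difference = 65.6000 − 75.5333 = -9.9333 ≈ -9.9.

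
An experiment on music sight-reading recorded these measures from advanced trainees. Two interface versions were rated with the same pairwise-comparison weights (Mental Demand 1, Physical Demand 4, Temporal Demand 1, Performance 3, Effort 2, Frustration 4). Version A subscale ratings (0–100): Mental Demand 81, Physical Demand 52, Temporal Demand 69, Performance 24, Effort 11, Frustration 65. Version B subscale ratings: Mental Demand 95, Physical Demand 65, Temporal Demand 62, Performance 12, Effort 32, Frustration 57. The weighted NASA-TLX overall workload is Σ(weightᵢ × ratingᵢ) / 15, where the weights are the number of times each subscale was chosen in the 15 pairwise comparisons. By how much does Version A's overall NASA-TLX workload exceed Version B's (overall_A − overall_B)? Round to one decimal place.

Version A weighted sum = 1·81 + 4·52 + 1·69 + 3·24 + 2·11 + 4·65 = 81 + 208 + 69 + 72 + 22 + 260 = 712; overall_A = 712/15 = 47.4667.
Version B weighted sum = 1·95 + 4·65 + 1·62 + 3·12 + 2·32 + 4·57 = 95 + 260 + 62 + 36 + 64 + 228 = 745; overall_B = 745/15 = 49.6667.
Difference = 47.4667 − 49.6667 = -2.2000 ≈ -2.2.

-2.2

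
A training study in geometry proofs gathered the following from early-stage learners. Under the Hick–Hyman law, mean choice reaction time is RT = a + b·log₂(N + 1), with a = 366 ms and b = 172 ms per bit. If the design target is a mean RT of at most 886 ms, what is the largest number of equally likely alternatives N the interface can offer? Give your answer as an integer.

Set 366 + 172·log₂(N + 1) ≤ 886.
log₂(N + 1) ≤ (886 − 366) / 172 = 3.0233.
N + 1 ≤ 2^3.0233 = 8.1303.
N ≤ 7.1303, so the largest integer N is 7.

7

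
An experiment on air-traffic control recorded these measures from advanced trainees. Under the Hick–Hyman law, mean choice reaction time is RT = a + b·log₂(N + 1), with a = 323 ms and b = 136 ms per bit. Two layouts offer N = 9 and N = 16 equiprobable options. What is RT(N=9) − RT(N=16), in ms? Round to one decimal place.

RT(9) = 323 + 136·log₂(10) = 323 + 136·3.3219 = 774.7784 ms.
RT(16) = 323 + 136·log₂(17) = 323 + 136·4.0875 = 878.9000 ms.
Difference = 774.7784 − 878.9000 = -104.1216 ≈ -104.1 ms.

-104.1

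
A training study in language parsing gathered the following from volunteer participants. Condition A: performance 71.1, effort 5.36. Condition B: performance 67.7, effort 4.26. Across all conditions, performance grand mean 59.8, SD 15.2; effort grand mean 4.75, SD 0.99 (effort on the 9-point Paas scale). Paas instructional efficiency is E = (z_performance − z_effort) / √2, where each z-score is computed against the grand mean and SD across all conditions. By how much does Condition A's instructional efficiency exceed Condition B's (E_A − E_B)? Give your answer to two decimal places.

Condition A: z_P = (71.1 − 59.8)/15.2 = 0.7434; z_E = (5.36 − 4.75)/0.99 = 0.6162; E_A = (0.7434 − 0.6162)/√2 = 0.0899.
Condition B: z_P = (67.7 − 59.8)/15.2 = 0.5197; z_E = (4.26 − 4.75)/0.99 = -0.4949; E_B = (0.5197 − (-0.4949))/√2 = 0.7174.
E_A − E_B = 0.0899 − 0.7174 = -0.6275 ≈ -0.63.

-0.63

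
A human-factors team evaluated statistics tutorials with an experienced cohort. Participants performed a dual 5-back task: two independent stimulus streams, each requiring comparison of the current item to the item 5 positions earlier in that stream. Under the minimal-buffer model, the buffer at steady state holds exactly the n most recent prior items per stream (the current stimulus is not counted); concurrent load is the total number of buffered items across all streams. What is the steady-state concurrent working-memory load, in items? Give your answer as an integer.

10

Each stream's buffer holds its 5 most recent prior items.
Two independent streams: 2 × 5 = 10 buffered items at steady state.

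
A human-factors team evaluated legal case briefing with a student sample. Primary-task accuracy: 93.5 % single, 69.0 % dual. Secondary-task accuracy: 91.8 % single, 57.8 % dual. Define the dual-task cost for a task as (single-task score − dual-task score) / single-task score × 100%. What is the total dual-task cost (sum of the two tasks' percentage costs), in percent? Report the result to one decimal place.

Primary cost = (93.5 − 69.0) / 93.5 × 100% = 26.2032%.
Secondary cost = (91.8 − 57.8) / 91.8 × 100% = 37.0370%.
Total = 26.2032% + 37.0370% = 63.2402% ≈ 63.2%.

63.2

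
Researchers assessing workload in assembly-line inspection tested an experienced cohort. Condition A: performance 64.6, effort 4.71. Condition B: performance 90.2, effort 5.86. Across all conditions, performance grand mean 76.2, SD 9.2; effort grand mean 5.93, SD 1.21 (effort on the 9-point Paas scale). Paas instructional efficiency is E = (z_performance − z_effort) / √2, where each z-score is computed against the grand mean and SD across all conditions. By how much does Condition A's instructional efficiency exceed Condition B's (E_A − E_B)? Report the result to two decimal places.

-1.30

Condition A: z_P = (64.6 − 76.2)/9.2 = -1.2609; z_E = (4.71 − 5.93)/1.21 = -1.0083; E_A = (-1.2609 − (-1.0083))/√2 = -0.1786.
Condition B: z_P = (90.2 − 76.2)/9.2 = 1.5217; z_E = (5.86 − 5.93)/1.21 = -0.0579; E_B = (1.5217 − (-0.0579))/√2 = 1.1169.
E_A − E_B = -0.1786 − 1.1169 = -1.2955 ≈ -1.30.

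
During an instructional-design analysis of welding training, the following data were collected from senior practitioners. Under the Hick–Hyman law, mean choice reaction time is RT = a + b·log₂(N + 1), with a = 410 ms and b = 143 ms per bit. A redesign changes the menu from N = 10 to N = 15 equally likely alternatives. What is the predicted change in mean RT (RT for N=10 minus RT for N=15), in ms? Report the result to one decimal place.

RT(10) = 410 + 143·log₂(11) = 410 + 143·3.4594 = 904.6942 ms.
RT(15) = 410 + 143·log₂(16) = 410 + 143·4.0000 = 982.0000 ms.
Difference = 904.6942 − 982.0000 = -77.3058 ≈ -77.3 ms.

-77.3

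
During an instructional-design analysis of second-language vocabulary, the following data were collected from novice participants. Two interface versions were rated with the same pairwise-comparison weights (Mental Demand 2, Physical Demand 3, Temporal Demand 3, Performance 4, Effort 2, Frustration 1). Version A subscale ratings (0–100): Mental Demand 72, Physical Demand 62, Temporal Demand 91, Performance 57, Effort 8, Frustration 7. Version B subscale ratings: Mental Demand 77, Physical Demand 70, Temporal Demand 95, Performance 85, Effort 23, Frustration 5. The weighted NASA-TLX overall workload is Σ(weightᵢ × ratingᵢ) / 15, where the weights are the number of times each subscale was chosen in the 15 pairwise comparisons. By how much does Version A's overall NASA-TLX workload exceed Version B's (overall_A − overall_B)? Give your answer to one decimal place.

-12.4

Version A weighted sum = 2·72 + 3·62 + 3·91 + 4·57 + 2·8 + 1·7 = 144 + 186 + 273 + 228 + 16 + 7 = 854; overall_A = 854/15 = 56.9333.
Version B weighted sum = 2·77 + 3·70 + 3·95 + 4·85 + 2·23 + 1·5 = 154 + 210 + 285 + 340 + 46 + 5 = 1040; overall_B = 1040/15 = 69.3333.
Difference = 56.9333 − 69.3333 = -12.4000 ≈ -12.4.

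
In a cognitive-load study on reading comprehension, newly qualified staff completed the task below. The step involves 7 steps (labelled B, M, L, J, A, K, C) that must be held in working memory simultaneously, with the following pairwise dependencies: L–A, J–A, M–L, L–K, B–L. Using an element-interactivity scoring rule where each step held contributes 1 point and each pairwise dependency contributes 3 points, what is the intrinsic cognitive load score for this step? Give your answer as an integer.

22

Count of steps held simultaneously: 7.
Count of pairwise dependencies listed: 5.
Element contribution: 7 × 1 = 7.
Interaction contribution: 5 × 3 = 15.
Intrinsic load = 7 + 15 = 22.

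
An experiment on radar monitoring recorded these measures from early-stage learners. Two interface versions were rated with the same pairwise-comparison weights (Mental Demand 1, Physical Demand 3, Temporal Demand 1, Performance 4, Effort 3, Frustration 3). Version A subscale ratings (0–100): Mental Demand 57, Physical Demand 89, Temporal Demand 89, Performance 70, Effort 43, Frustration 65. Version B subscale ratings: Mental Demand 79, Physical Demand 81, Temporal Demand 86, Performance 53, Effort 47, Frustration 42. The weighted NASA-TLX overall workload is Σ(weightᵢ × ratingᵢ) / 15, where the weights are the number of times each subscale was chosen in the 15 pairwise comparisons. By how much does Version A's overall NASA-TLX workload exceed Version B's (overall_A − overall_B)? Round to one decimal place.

Version A weighted sum = 1·57 + 3·89 + 1·89 + 4·70 + 3·43 + 3·65 = 57 + 267 + 89 + 280 + 129 + 195 = 1017; overall_A = 1017/15 = 67.8000.
Version B weighted sum = 1·79 + 3·81 + 1·86 + 4·53 + 3·47 + 3·42 = 79 + 243 + 86 + 212 + 141 + 126 = 887; overall_B = 887/15 = 59.1333.
Difference = 67.8000 − 59.1333 = 8.6667 ≈ 8.7.

8.7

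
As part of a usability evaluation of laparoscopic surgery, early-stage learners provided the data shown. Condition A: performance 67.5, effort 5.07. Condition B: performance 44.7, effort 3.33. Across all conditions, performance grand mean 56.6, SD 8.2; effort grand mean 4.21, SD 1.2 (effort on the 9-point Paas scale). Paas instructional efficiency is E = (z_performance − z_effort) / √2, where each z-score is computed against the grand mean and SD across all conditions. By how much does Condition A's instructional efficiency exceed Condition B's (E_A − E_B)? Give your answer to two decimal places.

Condition A: z_P = (67.5 − 56.6)/8.2 = 1.3293; z_E = (5.07 − 4.21)/1.2 = 0.7167; E_A = (1.3293 − 0.7167)/√2 = 0.4332.
Condition B: z_P = (44.7 − 56.6)/8.2 = -1.4512; z_E = (3.33 − 4.21)/1.2 = -0.7333; E_B = (-1.4512 − (-0.7333))/√2 = -0.5076.
E_A − E_B = 0.4332 − (-0.5076) = 0.9408 ≈ 0.94.

0.94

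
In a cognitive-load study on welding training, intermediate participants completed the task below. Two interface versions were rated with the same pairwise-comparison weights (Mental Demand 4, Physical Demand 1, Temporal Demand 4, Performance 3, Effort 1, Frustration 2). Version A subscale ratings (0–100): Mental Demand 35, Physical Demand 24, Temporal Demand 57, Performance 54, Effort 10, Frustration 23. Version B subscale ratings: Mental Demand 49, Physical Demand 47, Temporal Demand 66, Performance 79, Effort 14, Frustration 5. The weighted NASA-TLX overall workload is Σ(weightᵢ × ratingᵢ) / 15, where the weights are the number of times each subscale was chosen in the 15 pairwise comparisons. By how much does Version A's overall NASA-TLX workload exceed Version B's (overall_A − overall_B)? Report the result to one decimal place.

-10.5

Version A weighted sum = 4·35 + 1·24 + 4·57 + 3·54 + 1·10 + 2·23 = 140 + 24 + 228 + 162 + 10 + 46 = 610; overall_A = 610/15 = 40.6667.
Version B weighted sum = 4·49 + 1·47 + 4·66 + 3·79 + 1·14 + 2·5 = 196 + 47 + 264 + 237 + 14 + 10 = 768; overall_B = 768/15 = 51.2000.
Difference = 40.6667 − 51.2000 = -10.5333 ≈ -10.5.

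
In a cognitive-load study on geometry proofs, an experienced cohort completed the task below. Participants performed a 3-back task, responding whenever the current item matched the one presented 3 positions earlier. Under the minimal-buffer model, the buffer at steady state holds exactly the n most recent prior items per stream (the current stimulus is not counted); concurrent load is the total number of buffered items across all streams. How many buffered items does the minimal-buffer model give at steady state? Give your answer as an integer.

3

The buffer holds the 3 most recent prior items.
Steady-state concurrent load = 3 items.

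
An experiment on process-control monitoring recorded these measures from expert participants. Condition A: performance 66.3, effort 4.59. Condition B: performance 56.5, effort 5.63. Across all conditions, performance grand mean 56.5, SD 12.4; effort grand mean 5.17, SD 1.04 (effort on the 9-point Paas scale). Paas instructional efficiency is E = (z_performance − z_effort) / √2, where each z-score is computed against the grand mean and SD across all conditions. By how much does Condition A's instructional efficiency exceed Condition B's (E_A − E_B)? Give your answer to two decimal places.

1.27

Condition A: z_P = (66.3 − 56.5)/12.4 = 0.7903; z_E = (4.59 − 5.17)/1.04 = -0.5577; E_A = (0.7903 − (-0.5577))/√2 = 0.9532.
Condition B: z_P = (56.5 − 56.5)/12.4 = 0.0000; z_E = (5.63 − 5.17)/1.04 = 0.4423; E_B = (0.0000 − 0.4423)/√2 = -0.3128.
E_A − E_B = 0.9532 − (-0.3128) = 1.2660 ≈ 1.27.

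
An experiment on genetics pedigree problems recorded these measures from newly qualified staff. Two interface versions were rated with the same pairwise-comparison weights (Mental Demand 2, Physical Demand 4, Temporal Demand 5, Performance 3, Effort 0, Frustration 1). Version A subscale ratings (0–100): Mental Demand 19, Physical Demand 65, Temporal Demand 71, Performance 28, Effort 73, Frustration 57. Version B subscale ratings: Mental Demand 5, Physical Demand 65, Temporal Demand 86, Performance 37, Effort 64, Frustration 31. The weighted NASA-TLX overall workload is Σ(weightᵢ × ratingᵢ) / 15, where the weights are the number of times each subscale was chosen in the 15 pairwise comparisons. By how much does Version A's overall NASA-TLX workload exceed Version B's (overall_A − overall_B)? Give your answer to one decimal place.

-3.2

Version A weighted sum = 2·19 + 4·65 + 5·71 + 3·28 + 0·73 + 1·57 = 38 + 260 + 355 + 84 + 0 + 57 = 794; overall_A = 794/15 = 52.9333.
Version B weighted sum = 2·5 + 4·65 + 5·86 + 3·37 + 0·64 + 1·31 = 10 + 260 + 430 + 111 + 0 + 31 = 842; overall_B = 842/15 = 56.1333.
Difference = 52.9333 − 56.1333 = -3.2000 ≈ -3.2.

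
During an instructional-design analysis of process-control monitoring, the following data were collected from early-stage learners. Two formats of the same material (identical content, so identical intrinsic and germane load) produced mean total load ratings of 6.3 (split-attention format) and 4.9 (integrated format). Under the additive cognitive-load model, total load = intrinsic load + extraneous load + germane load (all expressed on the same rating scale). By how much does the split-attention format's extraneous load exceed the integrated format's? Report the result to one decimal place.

Intrinsic and germane load are equal across formats, so the difference in total load equals the difference in extraneous load.
Extraneous-load difference = 6.3 − 4.9 = 1.4.

1.4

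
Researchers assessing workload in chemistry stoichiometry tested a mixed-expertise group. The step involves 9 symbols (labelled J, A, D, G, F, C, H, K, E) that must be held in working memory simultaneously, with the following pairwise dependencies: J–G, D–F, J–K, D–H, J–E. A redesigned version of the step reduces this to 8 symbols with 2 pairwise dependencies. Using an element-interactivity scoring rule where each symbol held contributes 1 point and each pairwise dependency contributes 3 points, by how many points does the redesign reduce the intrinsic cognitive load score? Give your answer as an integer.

Original: 9 × 1 + 5 × 3 = 9 + 15 = 24.
Redesigned: 8 × 1 + 2 × 3 = 8 + 6 = 14.
Reduction = 24 − 14 = 10.

10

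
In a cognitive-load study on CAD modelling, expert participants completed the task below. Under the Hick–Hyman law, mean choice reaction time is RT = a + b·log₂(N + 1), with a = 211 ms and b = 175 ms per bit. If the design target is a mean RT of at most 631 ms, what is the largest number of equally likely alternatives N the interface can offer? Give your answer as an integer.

4

Set 211 + 175·log₂(N + 1) ≤ 631.
log₂(N + 1) ≤ (631 − 211) / 175 = 2.4000.
N + 1 ≤ 2^2.4000 = 5.2780.
N ≤ 4.2780, so the largest integer N is 4.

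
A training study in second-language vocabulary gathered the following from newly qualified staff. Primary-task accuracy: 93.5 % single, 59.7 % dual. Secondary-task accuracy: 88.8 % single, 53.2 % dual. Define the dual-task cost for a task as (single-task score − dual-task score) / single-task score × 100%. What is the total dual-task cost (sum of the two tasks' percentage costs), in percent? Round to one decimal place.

76.2

Primary cost = (93.5 − 59.7) / 93.5 × 100% = 36.1497%.
Secondary cost = (88.8 − 53.2) / 88.8 × 100% = 40.0901%.
Total = 36.1497% + 40.0901% = 76.2398% ≈ 76.2%.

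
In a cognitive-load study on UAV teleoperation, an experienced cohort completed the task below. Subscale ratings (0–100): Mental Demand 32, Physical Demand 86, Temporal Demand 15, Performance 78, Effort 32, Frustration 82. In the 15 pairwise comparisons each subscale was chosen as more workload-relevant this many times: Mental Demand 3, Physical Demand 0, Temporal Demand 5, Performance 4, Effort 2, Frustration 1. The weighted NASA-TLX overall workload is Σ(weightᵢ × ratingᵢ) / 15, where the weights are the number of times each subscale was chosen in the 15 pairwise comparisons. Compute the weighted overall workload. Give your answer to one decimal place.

41.9

The tallies are the weights (they sum to 15).
Weighted sum = 3·32 + 0·86 + 5·15 + 4·78 + 2·32 + 1·82
            = 96 + 0 + 75 + 312 + 64 + 82 = 629.
Overall workload = 629 / 15 = 41.9333 ≈ 41.9.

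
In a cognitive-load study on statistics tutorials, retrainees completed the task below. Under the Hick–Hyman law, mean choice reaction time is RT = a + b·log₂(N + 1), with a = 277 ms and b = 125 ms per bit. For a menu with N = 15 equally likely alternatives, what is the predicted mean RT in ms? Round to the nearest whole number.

777

log₂(15 + 1) = log₂(16) = 4.0000.
RT = 277 + 125 × 4.0000 = 277 + 500.0000 = 777.0000 ms.
≈ 777 ms.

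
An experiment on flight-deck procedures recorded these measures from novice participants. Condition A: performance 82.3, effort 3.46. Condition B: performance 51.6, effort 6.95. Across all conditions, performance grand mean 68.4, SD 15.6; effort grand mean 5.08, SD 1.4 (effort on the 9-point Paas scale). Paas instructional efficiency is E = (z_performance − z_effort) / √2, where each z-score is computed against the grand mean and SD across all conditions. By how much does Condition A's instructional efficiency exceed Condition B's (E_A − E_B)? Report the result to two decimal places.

Condition A: z_P = (82.3 − 68.4)/15.6 = 0.8910; z_E = (3.46 − 5.08)/1.4 = -1.1571; E_A = (0.8910 − (-1.1571))/√2 = 1.4482.
Condition B: z_P = (51.6 − 68.4)/15.6 = -1.0769; z_E = (6.95 − 5.08)/1.4 = 1.3357; E_B = (-1.0769 − 1.3357)/√2 = -1.7060.
E_A − E_B = 1.4482 − (-1.7060) = 3.1542 ≈ 3.15.

3.15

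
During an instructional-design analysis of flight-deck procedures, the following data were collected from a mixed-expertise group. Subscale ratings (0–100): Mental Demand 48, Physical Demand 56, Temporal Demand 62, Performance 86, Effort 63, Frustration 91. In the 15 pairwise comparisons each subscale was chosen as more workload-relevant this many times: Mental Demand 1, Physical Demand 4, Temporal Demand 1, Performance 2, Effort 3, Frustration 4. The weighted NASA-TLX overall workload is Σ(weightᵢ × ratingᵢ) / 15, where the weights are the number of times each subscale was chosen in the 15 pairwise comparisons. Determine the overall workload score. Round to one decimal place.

70.6

The tallies are the weights (they sum to 15).
Weighted sum = 1·48 + 4·56 + 1·62 + 2·86 + 3·63 + 4·91
            = 48 + 224 + 62 + 172 + 189 + 364 = 1059.
Overall workload = 1059 / 15 = 70.6000 ≈ 70.6.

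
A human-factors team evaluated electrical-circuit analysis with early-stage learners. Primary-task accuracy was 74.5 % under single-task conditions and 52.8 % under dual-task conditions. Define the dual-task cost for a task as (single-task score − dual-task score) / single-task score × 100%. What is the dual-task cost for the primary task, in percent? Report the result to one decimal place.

29.1

Cost = (74.5 − 52.8) / 74.5 × 100%
     = 21.7000 / 74.5 × 100% = 29.1275%.
≈ 29.1%.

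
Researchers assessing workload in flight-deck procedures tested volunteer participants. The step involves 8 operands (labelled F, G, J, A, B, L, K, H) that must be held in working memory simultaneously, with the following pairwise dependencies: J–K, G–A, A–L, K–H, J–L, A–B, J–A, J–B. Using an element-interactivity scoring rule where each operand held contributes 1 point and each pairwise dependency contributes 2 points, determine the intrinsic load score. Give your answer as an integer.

Count of operands held simultaneously: 8.
Count of pairwise dependencies listed: 8.
Element contribution: 8 × 1 = 8.
Interaction contribution: 8 × 2 = 16.
Intrinsic load = 8 + 16 = 24.

24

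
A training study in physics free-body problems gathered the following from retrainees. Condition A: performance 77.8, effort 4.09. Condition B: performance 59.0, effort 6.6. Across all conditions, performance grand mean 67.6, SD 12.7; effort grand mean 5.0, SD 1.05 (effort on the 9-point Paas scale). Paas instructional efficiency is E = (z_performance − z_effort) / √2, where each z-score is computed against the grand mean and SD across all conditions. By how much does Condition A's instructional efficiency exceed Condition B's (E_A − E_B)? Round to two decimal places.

2.74

Condition A: z_P = (77.8 − 67.6)/12.7 = 0.8031; z_E = (4.09 − 5.0)/1.05 = -0.8667; E_A = (0.8031 − (-0.8667))/√2 = 1.1807.
Condition B: z_P = (59.0 − 67.6)/12.7 = -0.6772; z_E = (6.6 − 5.0)/1.05 = 1.5238; E_B = (-0.6772 − 1.5238)/√2 = -1.5563.
E_A − E_B = 1.1807 − (-1.5563) = 2.7370 ≈ 2.74.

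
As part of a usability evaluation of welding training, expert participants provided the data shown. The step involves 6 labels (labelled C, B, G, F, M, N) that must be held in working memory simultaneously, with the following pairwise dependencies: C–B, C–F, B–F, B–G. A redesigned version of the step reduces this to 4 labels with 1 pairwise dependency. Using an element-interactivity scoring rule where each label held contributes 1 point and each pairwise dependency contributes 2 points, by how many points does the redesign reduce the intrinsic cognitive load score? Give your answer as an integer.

Original: 6 × 1 + 4 × 2 = 6 + 8 = 14.
Redesigned: 4 × 1 + 1 × 2 = 4 + 2 = 6.
Reduction = 14 − 6 = 8.

8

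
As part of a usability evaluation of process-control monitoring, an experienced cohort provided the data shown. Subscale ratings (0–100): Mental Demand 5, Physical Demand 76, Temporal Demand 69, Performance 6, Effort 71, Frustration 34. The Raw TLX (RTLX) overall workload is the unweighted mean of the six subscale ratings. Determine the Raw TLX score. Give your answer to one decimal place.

43.5

Sum of ratings = 5 + 76 + 69 + 6 + 71 + 34 = 261.
RTLX = 261 / 6 = 43.5000 ≈ 43.5.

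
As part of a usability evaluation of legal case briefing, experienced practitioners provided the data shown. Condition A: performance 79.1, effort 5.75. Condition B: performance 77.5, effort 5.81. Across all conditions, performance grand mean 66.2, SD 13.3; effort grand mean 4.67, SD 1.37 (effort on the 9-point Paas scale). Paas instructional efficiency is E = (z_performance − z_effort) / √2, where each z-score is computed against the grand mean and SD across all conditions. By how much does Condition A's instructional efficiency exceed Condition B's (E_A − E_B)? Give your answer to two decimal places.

0.12

Condition A: z_P = (79.1 − 66.2)/13.3 = 0.9699; z_E = (5.75 − 4.67)/1.37 = 0.7883; E_A = (0.9699 − 0.7883)/√2 = 0.1284.
Condition B: z_P = (77.5 − 66.2)/13.3 = 0.8496; z_E = (5.81 − 4.67)/1.37 = 0.8321; E_B = (0.8496 − 0.8321)/√2 = 0.0124.
E_A − E_B = 0.1284 − 0.0124 = 0.1160 ≈ 0.12.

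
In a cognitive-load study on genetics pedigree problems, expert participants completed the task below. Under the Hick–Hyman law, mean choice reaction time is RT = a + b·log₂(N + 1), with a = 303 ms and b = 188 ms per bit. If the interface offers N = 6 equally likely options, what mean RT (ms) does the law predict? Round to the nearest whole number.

log₂(6 + 1) = log₂(7) = 2.8074.
RT = 303 + 188 × 2.8074 = 303 + 527.7912 = 830.7912 ms.
≈ 831 ms.

831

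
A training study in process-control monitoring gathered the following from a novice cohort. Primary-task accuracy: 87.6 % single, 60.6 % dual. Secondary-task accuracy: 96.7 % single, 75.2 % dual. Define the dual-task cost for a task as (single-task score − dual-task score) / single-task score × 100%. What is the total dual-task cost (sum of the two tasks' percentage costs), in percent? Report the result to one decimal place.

53.1

Primary cost = (87.6 − 60.6) / 87.6 × 100% = 30.8219%.
Secondary cost = (96.7 − 75.2) / 96.7 × 100% = 22.2337%.
Total = 30.8219% + 22.2337% = 53.0556% ≈ 53.1%.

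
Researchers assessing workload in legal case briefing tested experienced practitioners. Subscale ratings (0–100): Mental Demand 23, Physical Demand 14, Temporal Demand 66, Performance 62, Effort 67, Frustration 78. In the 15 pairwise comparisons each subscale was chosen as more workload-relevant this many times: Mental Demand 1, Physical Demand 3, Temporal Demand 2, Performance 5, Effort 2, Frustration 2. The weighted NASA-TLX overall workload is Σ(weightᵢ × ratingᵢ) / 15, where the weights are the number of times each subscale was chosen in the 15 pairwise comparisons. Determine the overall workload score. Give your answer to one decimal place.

The tallies are the weights (they sum to 15).
Weighted sum = 1·23 + 3·14 + 2·66 + 5·62 + 2·67 + 2·78
            = 23 + 42 + 132 + 310 + 134 + 156 = 797.
Overall workload = 797 / 15 = 53.1333 ≈ 53.1.

53.1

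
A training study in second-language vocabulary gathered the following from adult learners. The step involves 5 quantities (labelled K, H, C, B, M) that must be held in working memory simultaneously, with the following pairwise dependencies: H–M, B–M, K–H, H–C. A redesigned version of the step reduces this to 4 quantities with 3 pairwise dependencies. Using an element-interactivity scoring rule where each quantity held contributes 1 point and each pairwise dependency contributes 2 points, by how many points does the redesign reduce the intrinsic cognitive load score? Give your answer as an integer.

3

Original: 5 × 1 + 4 × 2 = 5 + 8 = 13.
Redesigned: 4 × 1 + 3 × 2 = 4 + 6 = 10.
Reduction = 13 − 10 = 3.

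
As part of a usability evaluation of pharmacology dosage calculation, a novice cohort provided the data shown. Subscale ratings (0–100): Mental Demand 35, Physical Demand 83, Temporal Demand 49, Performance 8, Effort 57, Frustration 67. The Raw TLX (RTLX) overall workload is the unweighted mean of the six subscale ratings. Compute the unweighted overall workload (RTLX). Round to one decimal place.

Sum of ratings = 35 + 83 + 49 + 8 + 57 + 67 = 299.
RTLX = 299 / 6 = 49.8333 ≈ 49.8.

49.8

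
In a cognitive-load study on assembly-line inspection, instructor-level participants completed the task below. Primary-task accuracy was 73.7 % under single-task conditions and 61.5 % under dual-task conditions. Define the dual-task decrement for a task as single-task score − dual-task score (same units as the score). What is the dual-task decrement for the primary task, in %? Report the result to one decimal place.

12.2

Decrement = 73.7 − 61.5 = 12.2000 % ≈ 12.2 %.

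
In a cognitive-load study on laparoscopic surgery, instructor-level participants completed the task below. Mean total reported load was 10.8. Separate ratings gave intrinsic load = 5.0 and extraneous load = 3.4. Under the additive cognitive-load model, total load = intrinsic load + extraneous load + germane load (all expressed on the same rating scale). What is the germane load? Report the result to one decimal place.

2.4

germane load = total − intrinsic − extraneous
             = 10.8 − 5.0 − 3.4 = 2.4.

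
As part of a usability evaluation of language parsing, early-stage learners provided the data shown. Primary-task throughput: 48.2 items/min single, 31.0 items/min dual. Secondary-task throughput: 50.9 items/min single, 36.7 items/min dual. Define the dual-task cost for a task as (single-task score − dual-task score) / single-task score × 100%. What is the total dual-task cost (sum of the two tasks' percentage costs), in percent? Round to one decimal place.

63.6

Primary cost = (48.2 − 31.0) / 48.2 × 100% = 35.6846%.
Secondary cost = (50.9 − 36.7) / 50.9 × 100% = 27.8978%.
Total = 35.6846% + 27.8978% = 63.5824% ≈ 63.6%.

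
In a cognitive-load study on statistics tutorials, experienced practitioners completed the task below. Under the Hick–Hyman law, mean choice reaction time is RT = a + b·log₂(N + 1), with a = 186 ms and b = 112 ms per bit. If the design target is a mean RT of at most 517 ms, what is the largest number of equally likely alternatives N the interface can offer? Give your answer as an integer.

6

Set 186 + 112·log₂(N + 1) ≤ 517.
log₂(N + 1) ≤ (517 − 186) / 112 = 2.9554.
N + 1 ≤ 2^2.9554 = 7.7565.
N ≤ 6.7565, so the largest integer N is 6.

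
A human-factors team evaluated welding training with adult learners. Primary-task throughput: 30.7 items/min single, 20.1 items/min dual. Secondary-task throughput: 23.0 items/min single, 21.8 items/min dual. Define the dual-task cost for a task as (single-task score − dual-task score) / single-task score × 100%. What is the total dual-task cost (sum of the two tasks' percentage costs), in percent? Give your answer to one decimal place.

Primary cost = (30.7 − 20.1) / 30.7 × 100% = 34.5277%.
Secondary cost = (23.0 − 21.8) / 23.0 × 100% = 5.2174%.
Total = 34.5277% + 5.2174% = 39.7451% ≈ 39.7%.

39.7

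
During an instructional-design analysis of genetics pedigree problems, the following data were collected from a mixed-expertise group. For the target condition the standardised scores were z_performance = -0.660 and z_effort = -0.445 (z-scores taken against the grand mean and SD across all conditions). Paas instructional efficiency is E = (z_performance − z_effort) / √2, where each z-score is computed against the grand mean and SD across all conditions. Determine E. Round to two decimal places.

z_P − z_E = -0.660 − (-0.445) = -0.2150.
E = -0.2150 / √2 = -0.2150 / 1.41421 = -0.1520 ≈ -0.15.

-0.15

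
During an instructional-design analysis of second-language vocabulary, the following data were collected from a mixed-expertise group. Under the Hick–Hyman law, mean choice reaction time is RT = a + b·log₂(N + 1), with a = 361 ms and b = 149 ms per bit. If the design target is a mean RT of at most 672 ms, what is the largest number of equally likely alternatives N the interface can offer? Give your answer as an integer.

3

Set 361 + 149·log₂(N + 1) ≤ 672.
log₂(N + 1) ≤ (672 − 361) / 149 = 2.0872.
N + 1 ≤ 2^2.0872 = 4.2492.
N ≤ 3.2492, so the largest integer N is 3.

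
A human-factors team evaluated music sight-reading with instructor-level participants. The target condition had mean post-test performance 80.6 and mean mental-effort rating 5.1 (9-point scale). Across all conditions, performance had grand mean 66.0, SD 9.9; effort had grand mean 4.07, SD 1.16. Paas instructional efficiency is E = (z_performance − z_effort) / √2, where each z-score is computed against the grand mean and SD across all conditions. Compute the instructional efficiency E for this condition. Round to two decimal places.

z_performance = (80.6 − 66.0) / 9.9 = 14.6000 / 9.9 = 1.4747.
z_effort = (5.1 − 4.07) / 1.16 = 1.0300 / 1.16 = 0.8879.
z_P − z_E = 1.4747 − 0.8879 = 0.5868.
E = 0.5868 / √2 = 0.5868 / 1.41421 = 0.4149 ≈ 0.41.

0.41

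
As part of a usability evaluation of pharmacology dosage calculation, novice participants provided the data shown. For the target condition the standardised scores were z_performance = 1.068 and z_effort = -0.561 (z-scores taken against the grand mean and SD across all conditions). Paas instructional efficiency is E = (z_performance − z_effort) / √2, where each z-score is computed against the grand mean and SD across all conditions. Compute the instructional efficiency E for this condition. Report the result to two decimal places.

1.15

z_P − z_E = 1.068 − (-0.561) = 1.6290.
E = 1.6290 / √2 = 1.6290 / 1.41421 = 1.1519 ≈ 1.15.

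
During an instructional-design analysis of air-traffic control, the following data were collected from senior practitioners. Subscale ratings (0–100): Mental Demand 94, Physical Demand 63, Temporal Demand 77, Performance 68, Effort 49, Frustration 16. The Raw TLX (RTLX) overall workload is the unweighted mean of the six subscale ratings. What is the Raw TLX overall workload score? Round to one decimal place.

61.2

Sum of ratings = 94 + 63 + 77 + 68 + 49 + 16 = 367.
RTLX = 367 / 6 = 61.1667 ≈ 61.2.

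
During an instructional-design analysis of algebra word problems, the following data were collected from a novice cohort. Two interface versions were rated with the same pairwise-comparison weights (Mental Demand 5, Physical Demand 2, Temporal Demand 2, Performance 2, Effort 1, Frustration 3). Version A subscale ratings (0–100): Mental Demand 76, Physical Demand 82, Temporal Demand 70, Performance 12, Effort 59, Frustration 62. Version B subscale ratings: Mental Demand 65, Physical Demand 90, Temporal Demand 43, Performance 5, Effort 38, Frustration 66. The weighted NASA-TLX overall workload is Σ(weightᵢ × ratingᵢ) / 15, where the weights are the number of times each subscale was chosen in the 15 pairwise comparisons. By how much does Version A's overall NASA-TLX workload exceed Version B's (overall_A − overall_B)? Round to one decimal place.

7.7

Version A weighted sum = 5·76 + 2·82 + 2·70 + 2·12 + 1·59 + 3·62 = 380 + 164 + 140 + 24 + 59 + 186 = 953; overall_A = 953/15 = 63.5333.
Version B weighted sum = 5·65 + 2·90 + 2·43 + 2·5 + 1·38 + 3·66 = 325 + 180 + 86 + 10 + 38 + 198 = 837; overall_B = 837/15 = 55.8000.
Difference = 63.5333 − 55.8000 = 7.7333 ≈ 7.7.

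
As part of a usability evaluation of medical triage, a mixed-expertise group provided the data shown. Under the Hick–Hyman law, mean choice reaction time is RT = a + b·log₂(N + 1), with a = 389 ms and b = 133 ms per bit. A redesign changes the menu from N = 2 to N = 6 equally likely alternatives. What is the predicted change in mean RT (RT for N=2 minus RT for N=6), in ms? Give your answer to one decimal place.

RT(2) = 389 + 133·log₂(3) = 389 + 133·1.5850 = 599.8050 ms.
RT(6) = 389 + 133·log₂(7) = 389 + 133·2.8074 = 762.3842 ms.
Difference = 599.8050 − 762.3842 = -162.5792 ≈ -162.6 ms.

-162.6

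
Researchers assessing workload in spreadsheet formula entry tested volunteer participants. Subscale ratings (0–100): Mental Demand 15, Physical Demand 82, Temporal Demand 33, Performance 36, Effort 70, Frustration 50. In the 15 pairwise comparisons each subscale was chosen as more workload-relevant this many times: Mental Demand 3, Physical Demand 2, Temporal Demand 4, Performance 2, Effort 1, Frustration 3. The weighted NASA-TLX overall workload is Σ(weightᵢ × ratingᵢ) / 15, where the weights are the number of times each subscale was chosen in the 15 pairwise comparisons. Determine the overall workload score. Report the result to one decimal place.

The tallies are the weights (they sum to 15).
Weighted sum = 3·15 + 2·82 + 4·33 + 2·36 + 1·70 + 3·50
            = 45 + 164 + 132 + 72 + 70 + 150 = 633.
Overall workload = 633 / 15 = 42.2000 ≈ 42.2.

42.2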